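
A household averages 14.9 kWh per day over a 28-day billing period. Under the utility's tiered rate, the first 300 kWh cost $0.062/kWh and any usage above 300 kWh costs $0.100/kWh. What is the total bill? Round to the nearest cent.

$30.32

Usage = 14.9 kWh/day × 28 days = 417.2 kWh
First 300 kWh × $0.062 = $18.60
Remaining 117.2 kWh × $0.100 = $11.72
Total = $30.32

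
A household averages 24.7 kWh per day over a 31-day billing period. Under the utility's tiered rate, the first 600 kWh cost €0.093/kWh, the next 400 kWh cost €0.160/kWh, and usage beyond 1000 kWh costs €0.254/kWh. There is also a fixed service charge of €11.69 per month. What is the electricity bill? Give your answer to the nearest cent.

Usage = 24.7 kWh/day × 31 days = 765.7 kWh
First 600 kWh × €0.093 = €55.80
Next 165.7 kWh × €0.160 = €26.51
Remaining tier: 0 kWh (not reached)
Energy charge = €82.31; + service €11.69 = €94.00

€94.00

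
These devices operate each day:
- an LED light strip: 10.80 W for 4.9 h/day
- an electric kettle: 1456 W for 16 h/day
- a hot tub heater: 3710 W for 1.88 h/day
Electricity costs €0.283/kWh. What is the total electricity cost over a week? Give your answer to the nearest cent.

€60.07

LED light strip: 10.80 W × 4.9 h × 7 d = 370 Wh = 0.3704 kWh
electric kettle: 1456 W × 16 h × 7 d = 163,072 Wh = 163.1 kWh
hot tub heater: 3710 W × 1.88 h × 7 d = 48,824 Wh = 48.82 kWh
Total energy = 0.3704 + 163.1 + 48.82 = 212.3 kWh
Cost = 212.3 kWh × €0.283 = €60.07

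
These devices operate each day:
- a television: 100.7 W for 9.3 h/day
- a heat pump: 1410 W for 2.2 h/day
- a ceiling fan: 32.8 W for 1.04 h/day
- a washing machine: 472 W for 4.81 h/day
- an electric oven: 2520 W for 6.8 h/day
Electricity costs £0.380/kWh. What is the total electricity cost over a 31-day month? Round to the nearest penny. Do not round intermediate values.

television: 100.7 W × 9.3 h × 31 d = 29,032 Wh = 29.03 kWh
heat pump: 1410 W × 2.2 h × 31 d = 96,162 Wh = 96.16 kWh
ceiling fan: 32.8 W × 1.04 h × 31 d = 1,057 Wh = 1.057 kWh
washing machine: 472 W × 4.81 h × 31 d = 70,380 Wh = 70.38 kWh
electric oven: 2520 W × 6.8 h × 31 d = 531,216 Wh = 531.2 kWh
Total energy = 29.03 + 96.16 + 1.057 + 70.38 + 531.2 = 727.8 kWh
Cost = 727.8 kWh × £0.380 = £276.58

£276.58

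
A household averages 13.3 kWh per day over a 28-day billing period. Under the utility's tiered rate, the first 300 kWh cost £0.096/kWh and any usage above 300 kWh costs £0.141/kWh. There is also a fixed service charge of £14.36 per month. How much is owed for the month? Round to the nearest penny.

Usage = 13.3 kWh/day × 28 days = 372.4 kWh
First 300 kWh × £0.096 = £28.80
Remaining 72.4 kWh × £0.141 = £10.21
Energy charge = £39.01; + service £14.36 = £53.37

£53.37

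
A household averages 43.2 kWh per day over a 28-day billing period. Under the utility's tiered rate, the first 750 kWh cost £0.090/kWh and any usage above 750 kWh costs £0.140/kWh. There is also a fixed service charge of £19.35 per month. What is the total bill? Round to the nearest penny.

Usage = 43.2 kWh/day × 28 days = 1209.6 kWh
First 750 kWh × £0.090 = £67.50
Remaining 459.6 kWh × £0.140 = £64.34
Energy charge = £131.84; + service £19.35 = £151.19

£151.19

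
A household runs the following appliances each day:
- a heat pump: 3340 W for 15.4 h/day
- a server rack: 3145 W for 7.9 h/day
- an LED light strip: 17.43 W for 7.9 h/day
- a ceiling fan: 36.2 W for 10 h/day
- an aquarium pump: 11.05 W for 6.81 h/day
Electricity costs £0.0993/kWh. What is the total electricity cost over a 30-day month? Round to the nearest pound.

£229

heat pump: 3340 W × 15.4 h × 30 d = 1,543,080 Wh = 1,543 kWh
server rack: 3145 W × 7.9 h × 30 d = 745,365 Wh = 745.4 kWh
LED light strip: 17.43 W × 7.9 h × 30 d = 4,131 Wh = 4.131 kWh
ceiling fan: 36.2 W × 10 h × 30 d = 10,860 Wh = 10.86 kWh
aquarium pump: 11.05 W × 6.81 h × 30 d = 2,258 Wh = 2.258 kWh
Total energy = 1,543 + 745.4 + 4.131 + 10.86 + 2.258 = 2,306 kWh
Cost = 2,306 kWh × £0.0993 = £228.96 ≈ £229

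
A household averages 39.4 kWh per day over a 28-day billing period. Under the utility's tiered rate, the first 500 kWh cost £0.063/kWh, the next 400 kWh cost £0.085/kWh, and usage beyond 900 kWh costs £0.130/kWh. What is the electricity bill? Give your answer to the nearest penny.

Usage = 39.4 kWh/day × 28 days = 1103.2 kWh
First 500 kWh × £0.063 = £31.50
Next 400 kWh × £0.085 = £34.00
Remaining 203.2 kWh × £0.130 = £26.42
Total = £91.92

£91.92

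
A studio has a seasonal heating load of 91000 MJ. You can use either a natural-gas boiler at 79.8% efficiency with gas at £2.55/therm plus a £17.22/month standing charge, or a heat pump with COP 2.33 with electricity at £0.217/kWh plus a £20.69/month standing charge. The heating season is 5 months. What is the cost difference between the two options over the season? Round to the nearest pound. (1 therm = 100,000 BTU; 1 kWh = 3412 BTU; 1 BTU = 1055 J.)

Heat load = 91000 MJ = 91,000,000,000 J / 1055 = 86,255,924 BTU
Gas: input = 86,255,924 / 0.798 = 108,090,131 BTU = 1,081 therm → 1,081 × £2.55 = £2,756.30; + 5 × £17.22 standing = £2,842.40
Heat pump: 86,255,924 BTU / 3412 = 25,280 kWh heat; / 2.33 = 10,850 kWh in → × £0.217 = £2,354.42; + 5 × £20.69 standing = £2,457.87
Difference = |£2,842.40 − £2,457.87| = £384.53 ≈ £385

£385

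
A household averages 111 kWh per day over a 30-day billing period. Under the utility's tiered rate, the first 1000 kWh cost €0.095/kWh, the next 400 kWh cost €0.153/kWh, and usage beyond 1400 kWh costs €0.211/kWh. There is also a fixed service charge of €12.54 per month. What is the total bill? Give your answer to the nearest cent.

Usage = 111 kWh/day × 30 days = 3330 kWh
First 1000 kWh × €0.095 = €95.00
Next 400 kWh × €0.153 = €61.20
Remaining 1930 kWh × €0.211 = €407.23
Energy charge = €563.43; + service €12.54 = €575.97

€575.97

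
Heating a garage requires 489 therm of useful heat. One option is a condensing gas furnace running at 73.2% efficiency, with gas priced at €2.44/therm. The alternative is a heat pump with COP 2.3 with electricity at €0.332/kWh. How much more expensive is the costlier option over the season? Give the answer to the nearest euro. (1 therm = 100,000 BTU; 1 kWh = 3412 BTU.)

Heat load = 489 therm × 100,000 = 48,900,000 BTU
Gas: input = 48,900,000 / 0.732 = 66,803,279 BTU = 668 therm → 668 × €2.44 = €1,630.00
Heat pump: 48,900,000 BTU / 3412 = 14,330 kWh heat; / 2.3 = 6,231 kWh in → × €0.332 = €2,068.76
Difference = |€1,630.00 − €2,068.76| = €438.76 ≈ €439

€439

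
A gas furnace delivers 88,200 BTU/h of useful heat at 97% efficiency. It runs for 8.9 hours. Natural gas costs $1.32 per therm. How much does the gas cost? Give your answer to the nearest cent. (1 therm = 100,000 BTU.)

$10.68

Heat delivered = 88,200 BTU/h × 8.9 h = 784,980 BTU
Gas input = 784,980 / 0.97 = 809,258 BTU
= 809,258 / 100,000 = 8.093 therm
Cost = 8.093 × $1.32/therm = $10.68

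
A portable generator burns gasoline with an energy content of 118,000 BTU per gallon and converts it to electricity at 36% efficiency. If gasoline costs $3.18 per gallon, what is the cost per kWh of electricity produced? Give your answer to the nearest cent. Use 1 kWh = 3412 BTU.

$0.26

Electrical output per gallon = 118,000 BTU × 0.36 / 3412 BTU/kWh = 12.45 kWh
Cost per kWh = $3.18 / 12.45 kWh = $0.255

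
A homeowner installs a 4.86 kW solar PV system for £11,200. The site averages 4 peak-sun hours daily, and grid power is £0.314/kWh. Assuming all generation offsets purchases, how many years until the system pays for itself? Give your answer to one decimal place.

5.0 years

Daily generation = 4.86 kW × 4 h = 19.44 kWh
Annual generation = 19.44 × 365 = 7095.6 kWh
Annual savings = 7095.6 × £0.314 = £2,228.02
Payback = £11,200 / £2,228.02 = 5.03 years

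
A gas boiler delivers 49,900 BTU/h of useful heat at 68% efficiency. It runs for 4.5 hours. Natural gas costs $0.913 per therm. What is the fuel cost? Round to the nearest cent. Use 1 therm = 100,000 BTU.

Heat delivered = 49,900 BTU/h × 4.5 h = 224,550 BTU
Gas input = 224,550 / 0.68 = 330,221 BTU
= 330,221 / 100,000 = 3.302 therm
Cost = 3.302 × $0.913/therm = $3.01

$3.01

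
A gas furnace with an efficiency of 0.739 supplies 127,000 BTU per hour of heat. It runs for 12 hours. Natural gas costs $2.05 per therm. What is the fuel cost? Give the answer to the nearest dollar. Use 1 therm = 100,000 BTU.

$42

Heat delivered = 127,000 BTU/h × 12 h = 1,524,000 BTU
Gas input = 1,524,000 / 0.739 = 2,062,246 BTU
= 2,062,246 / 100,000 = 20.62 therm
Cost = 20.62 × $2.05/therm = $42.28 ≈ $42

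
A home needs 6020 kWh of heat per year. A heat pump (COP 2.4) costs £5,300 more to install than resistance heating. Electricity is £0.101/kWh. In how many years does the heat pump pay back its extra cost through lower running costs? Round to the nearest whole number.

15 years

Resistance: 6020 kWh × £0.101 = £608.02/yr
Heat pump: 6020 / 2.4 = 2508 kWh in → × £0.101 = £253.34/yr
Annual savings = £354.68
Payback = £5,300 / £354.68 = 14.9 years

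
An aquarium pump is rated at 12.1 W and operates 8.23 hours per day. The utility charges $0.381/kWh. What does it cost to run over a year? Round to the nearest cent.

Energy = 12.1 W × 8.23 h/day × 365 days = 36,348 Wh = 36.35 kWh
Cost = 36.35 kWh × $0.381/kWh = $13.85

$13.85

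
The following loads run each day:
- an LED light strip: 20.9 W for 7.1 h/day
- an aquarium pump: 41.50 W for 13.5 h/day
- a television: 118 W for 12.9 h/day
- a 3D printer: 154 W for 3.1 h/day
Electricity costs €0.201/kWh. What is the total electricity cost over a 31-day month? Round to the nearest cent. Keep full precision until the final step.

€16.88

LED light strip: 20.9 W × 7.1 h × 31 d = 4,600 Wh = 4.6 kWh
aquarium pump: 41.50 W × 13.5 h × 31 d = 17,368 Wh = 17.37 kWh
television: 118 W × 12.9 h × 31 d = 47,188 Wh = 47.19 kWh
3D printer: 154 W × 3.1 h × 31 d = 14,799 Wh = 14.8 kWh
Total energy = 4.6 + 17.37 + 47.19 + 14.8 = 83.96 kWh
Cost = 83.96 kWh × €0.201 = €16.88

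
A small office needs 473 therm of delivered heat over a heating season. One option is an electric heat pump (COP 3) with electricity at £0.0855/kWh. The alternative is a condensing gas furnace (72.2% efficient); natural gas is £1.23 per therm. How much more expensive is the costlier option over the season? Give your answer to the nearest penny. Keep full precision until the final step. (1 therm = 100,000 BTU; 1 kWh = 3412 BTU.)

£410.71

Heat load = 473 therm × 100,000 = 47,300,000 BTU
Gas: input = 47,300,000 / 0.722 = 65,512,465 BTU = 655.1 therm → 655.1 × £1.23 = £805.80
Heat pump: 47,300,000 BTU / 3412 = 13,860 kWh heat; / 3 = 4,621 kWh in → × £0.0855 = £395.09
Difference = |£805.80 − £395.09| = £410.71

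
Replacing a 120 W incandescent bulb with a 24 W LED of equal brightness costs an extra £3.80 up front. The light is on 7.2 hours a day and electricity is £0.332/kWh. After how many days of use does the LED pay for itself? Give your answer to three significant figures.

16.6 days

Power saved = 120 − 24 = 96 W
Daily energy saved = 96 W × 7.2 h = 691.2 Wh = 0.6912 kWh
Daily savings = 0.6912 × £0.332 = £0.2295
Payback = £3.80 / £0.2295 per day = 16.56 days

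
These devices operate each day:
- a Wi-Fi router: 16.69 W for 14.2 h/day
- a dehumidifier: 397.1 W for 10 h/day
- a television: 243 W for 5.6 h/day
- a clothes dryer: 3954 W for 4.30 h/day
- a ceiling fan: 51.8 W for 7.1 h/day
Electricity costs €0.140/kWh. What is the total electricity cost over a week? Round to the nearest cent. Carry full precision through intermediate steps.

€22.48

Wi-Fi router: 16.69 W × 14.2 h × 7 d = 1,659 Wh = 1.659 kWh
dehumidifier: 397.1 W × 10 h × 7 d = 27,797 Wh = 27.8 kWh
television: 243 W × 5.6 h × 7 d = 9,526 Wh = 9.526 kWh
clothes dryer: 3954 W × 4.30 h × 7 d = 119,015 Wh = 119 kWh
ceiling fan: 51.8 W × 7.1 h × 7 d = 2,574 Wh = 2.574 kWh
Total energy = 1.659 + 27.8 + 9.526 + 119 + 2.574 = 160.6 kWh
Cost = 160.6 kWh × €0.140 = €22.48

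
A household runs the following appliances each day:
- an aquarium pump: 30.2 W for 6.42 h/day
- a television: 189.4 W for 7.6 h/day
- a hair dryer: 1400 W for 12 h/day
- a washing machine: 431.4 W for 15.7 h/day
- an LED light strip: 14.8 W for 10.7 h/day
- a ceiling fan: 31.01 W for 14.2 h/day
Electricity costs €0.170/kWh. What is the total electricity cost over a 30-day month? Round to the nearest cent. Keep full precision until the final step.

aquarium pump: 30.2 W × 6.42 h × 30 d = 5,817 Wh = 5.817 kWh
television: 189.4 W × 7.6 h × 30 d = 43,183 Wh = 43.18 kWh
hair dryer: 1400 W × 12 h × 30 d = 504,000 Wh = 504 kWh
washing machine: 431.4 W × 15.7 h × 30 d = 203,189 Wh = 203.2 kWh
LED light strip: 14.8 W × 10.7 h × 30 d = 4,751 Wh = 4.751 kWh
ceiling fan: 31.01 W × 14.2 h × 30 d = 13,210 Wh = 13.21 kWh
Total energy = 5.817 + 43.18 + 504 + 203.2 + 4.751 + 13.21 = 774.2 kWh
Cost = 774.2 kWh × €0.170 = €131.61

€131.61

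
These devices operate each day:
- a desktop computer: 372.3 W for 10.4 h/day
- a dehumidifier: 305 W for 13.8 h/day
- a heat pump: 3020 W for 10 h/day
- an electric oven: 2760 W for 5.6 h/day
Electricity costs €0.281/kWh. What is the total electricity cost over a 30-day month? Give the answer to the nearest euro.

€453

desktop computer: 372.3 W × 10.4 h × 30 d = 116,158 Wh = 116.2 kWh
dehumidifier: 305 W × 13.8 h × 30 d = 126,270 Wh = 126.3 kWh
heat pump: 3020 W × 10 h × 30 d = 906,000 Wh = 906 kWh
electric oven: 2760 W × 5.6 h × 30 d = 463,680 Wh = 463.7 kWh
Total energy = 116.2 + 126.3 + 906 + 463.7 = 1,612 kWh
Cost = 1,612 kWh × €0.281 = €453.00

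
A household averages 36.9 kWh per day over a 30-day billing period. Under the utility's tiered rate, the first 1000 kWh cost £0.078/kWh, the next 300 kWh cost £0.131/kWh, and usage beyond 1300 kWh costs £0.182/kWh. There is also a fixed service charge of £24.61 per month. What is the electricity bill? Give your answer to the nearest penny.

Usage = 36.9 kWh/day × 30 days = 1107 kWh
First 1000 kWh × £0.078 = £78.00
Next 107 kWh × £0.131 = £14.02
Remaining tier: 0 kWh (not reached)
Energy charge = £92.02; + service £24.61 = £116.63

£116.63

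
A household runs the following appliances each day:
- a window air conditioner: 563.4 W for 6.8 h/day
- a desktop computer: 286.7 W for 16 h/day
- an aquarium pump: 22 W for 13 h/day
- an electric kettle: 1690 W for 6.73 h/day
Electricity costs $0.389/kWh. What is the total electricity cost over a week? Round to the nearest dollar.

window air conditioner: 563.4 W × 6.8 h × 7 d = 26,818 Wh = 26.82 kWh
desktop computer: 286.7 W × 16 h × 7 d = 32,110 Wh = 32.11 kWh
aquarium pump: 22 W × 13 h × 7 d = 2,002 Wh = 2.002 kWh
electric kettle: 1690 W × 6.73 h × 7 d = 79,616 Wh = 79.62 kWh
Total energy = 26.82 + 32.11 + 2.002 + 79.62 = 140.5 kWh
Cost = 140.5 kWh × $0.389 = $54.67 ≈ $55

$55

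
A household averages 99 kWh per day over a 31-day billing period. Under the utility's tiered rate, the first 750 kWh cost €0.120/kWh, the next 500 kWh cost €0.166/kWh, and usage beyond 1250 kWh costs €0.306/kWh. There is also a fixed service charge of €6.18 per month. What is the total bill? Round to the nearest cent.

Usage = 99 kWh/day × 31 days = 3069 kWh
First 750 kWh × €0.120 = €90.00
Next 500 kWh × €0.166 = €83.00
Remaining 1819 kWh × €0.306 = €556.61
Energy charge = €729.61; + service €6.18 = €735.79

€735.79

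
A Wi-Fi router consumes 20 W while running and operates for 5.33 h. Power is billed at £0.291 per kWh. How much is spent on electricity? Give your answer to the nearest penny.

£0.03

Energy = 20 W × 5.33 h = 107 Wh = 0.1066 kWh
Cost = 0.1066 kWh × £0.291/kWh = £0.03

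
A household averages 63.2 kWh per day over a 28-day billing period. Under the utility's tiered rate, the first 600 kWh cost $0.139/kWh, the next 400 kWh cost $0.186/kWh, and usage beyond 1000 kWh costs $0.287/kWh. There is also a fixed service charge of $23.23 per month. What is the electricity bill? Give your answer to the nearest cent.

$401.91

Usage = 63.2 kWh/day × 28 days = 1769.6 kWh
First 600 kWh × $0.139 = $83.40
Next 400 kWh × $0.186 = $74.40
Remaining 769.6 kWh × $0.287 = $220.88
Energy charge = $378.68; + service $23.23 = $401.91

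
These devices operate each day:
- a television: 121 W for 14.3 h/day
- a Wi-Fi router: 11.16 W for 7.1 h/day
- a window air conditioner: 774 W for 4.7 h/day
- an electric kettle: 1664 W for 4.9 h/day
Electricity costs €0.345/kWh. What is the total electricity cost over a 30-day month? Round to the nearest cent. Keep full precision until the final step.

television: 121 W × 14.3 h × 30 d = 51,909 Wh = 51.91 kWh
Wi-Fi router: 11.16 W × 7.1 h × 30 d = 2,377 Wh = 2.377 kWh
window air conditioner: 774 W × 4.7 h × 30 d = 109,134 Wh = 109.1 kWh
electric kettle: 1664 W × 4.9 h × 30 d = 244,608 Wh = 244.6 kWh
Total energy = 51.91 + 2.377 + 109.1 + 244.6 = 408 kWh
Cost = 408 kWh × €0.345 = €140.77

€140.77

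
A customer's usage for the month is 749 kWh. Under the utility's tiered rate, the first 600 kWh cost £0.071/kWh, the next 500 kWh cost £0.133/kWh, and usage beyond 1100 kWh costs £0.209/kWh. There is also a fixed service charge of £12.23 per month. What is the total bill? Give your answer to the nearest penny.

£74.65

First 600 kWh × £0.071 = £42.60
Next 149 kWh × £0.133 = £19.82
Remaining tier: 0 kWh (not reached)
Energy charge = £62.42; + service £12.23 = £74.65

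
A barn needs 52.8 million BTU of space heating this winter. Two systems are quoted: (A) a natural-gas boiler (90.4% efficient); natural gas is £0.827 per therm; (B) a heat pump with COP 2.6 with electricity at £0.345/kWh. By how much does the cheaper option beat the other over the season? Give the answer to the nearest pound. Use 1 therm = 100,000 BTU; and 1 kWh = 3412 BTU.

Heat load = 52.8 × 10⁶ BTU = 52,800,000 BTU
Gas: input = 52,800,000 / 0.904 = 58,407,080 BTU = 584.1 therm → 584.1 × £0.827 = £483.03
Heat pump: 52,800,000 BTU / 3412 = 15,470 kWh heat; / 2.6 = 5,952 kWh in → × £0.345 = £2,053.39
Difference = |£483.03 − £2,053.39| = £1,570.36 ≈ £1570

£1570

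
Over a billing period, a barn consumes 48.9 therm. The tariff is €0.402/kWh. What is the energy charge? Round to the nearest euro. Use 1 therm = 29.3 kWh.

48.9 therm × (29.3 kWh/therm) = 1,433 kWh
Cost = 1,433 kWh × €0.402/kWh = €575.97 ≈ €576

€576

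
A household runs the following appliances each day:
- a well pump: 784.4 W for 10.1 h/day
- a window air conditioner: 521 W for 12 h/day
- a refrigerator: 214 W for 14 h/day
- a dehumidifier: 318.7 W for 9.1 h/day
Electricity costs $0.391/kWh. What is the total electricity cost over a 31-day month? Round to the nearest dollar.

well pump: 784.4 W × 10.1 h × 31 d = 245,596 Wh = 245.6 kWh
window air conditioner: 521 W × 12 h × 31 d = 193,812 Wh = 193.8 kWh
refrigerator: 214 W × 14 h × 31 d = 92,876 Wh = 92.88 kWh
dehumidifier: 318.7 W × 9.1 h × 31 d = 89,905 Wh = 89.91 kWh
Total energy = 245.6 + 193.8 + 92.88 + 89.91 = 622.2 kWh
Cost = 622.2 kWh × $0.391 = $243.28 ≈ $243

$243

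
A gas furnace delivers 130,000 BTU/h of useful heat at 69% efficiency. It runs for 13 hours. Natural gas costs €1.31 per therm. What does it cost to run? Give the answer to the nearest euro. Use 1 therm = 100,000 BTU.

Heat delivered = 130,000 BTU/h × 13 h = 1,690,000 BTU
Gas input = 1,690,000 / 0.69 = 2,449,275 BTU
= 2,449,275 / 100,000 = 24.49 therm
Cost = 24.49 × €1.31/therm = €32.09 ≈ €32

€32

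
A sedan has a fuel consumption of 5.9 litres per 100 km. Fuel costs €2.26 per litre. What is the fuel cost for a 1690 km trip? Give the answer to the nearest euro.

€225

Fuel = 5.9 L/100 km × 1690 km / 100 = 99.71 L
Cost = 99.71 L × €2.26/L = €225.34 ≈ €225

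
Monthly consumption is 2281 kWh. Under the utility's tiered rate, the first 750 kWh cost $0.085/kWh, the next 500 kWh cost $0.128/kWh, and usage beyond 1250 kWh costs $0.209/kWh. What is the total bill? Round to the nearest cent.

$343.23

First 750 kWh × $0.085 = $63.75
Next 500 kWh × $0.128 = $64.00
Remaining 1031 kWh × $0.209 = $215.48
Total = $343.23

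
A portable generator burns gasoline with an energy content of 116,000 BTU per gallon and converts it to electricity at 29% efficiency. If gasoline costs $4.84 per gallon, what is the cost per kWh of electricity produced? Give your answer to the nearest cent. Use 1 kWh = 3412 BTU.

Electrical output per gallon = 116,000 BTU × 0.29 / 3412 BTU/kWh = 9.859 kWh
Cost per kWh = $4.84 / 9.859 kWh = $0.491

$0.49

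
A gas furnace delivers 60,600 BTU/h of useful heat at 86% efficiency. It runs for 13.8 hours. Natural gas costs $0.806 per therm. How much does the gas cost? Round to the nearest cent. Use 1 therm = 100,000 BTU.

$7.84

Heat delivered = 60,600 BTU/h × 13.8 h = 836,280 BTU
Gas input = 836,280 / 0.86 = 972,419 BTU
= 972,419 / 100,000 = 9.724 therm
Cost = 9.724 × $0.806/therm = $7.84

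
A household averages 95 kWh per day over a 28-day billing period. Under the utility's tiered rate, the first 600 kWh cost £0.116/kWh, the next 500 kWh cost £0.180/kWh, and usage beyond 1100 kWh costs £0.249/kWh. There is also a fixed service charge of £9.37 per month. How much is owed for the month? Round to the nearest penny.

£557.41

Usage = 95 kWh/day × 28 days = 2660 kWh
First 600 kWh × £0.116 = £69.60
Next 500 kWh × £0.180 = £90.00
Remaining 1560 kWh × £0.249 = £388.44
Energy charge = £548.04; + service £9.37 = £557.41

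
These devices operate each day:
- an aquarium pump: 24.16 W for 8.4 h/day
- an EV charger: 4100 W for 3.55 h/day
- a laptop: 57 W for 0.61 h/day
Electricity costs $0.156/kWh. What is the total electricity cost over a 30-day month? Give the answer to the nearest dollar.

$69

aquarium pump: 24.16 W × 8.4 h × 30 d = 6,088 Wh = 6.088 kWh
EV charger: 4100 W × 3.55 h × 30 d = 436,650 Wh = 436.6 kWh
laptop: 57 W × 0.61 h × 30 d = 1,043 Wh = 1.043 kWh
Total energy = 6.088 + 436.6 + 1.043 = 443.8 kWh
Cost = 443.8 kWh × $0.156 = $69.23 ≈ $69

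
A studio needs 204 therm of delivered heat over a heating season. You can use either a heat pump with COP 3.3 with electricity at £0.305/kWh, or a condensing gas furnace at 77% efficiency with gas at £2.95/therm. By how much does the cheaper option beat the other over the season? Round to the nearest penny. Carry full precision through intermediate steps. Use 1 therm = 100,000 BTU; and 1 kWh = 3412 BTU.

Heat load = 204 therm × 100,000 = 20,400,000 BTU
Gas: input = 20,400,000 / 0.77 = 26,493,506 BTU = 264.9 therm → 264.9 × £2.95 = £781.56
Heat pump: 20,400,000 BTU / 3412 = 5,979 kWh heat; / 3.3 = 1,812 kWh in → × £0.305 = £552.60
Difference = |£781.56 − £552.60| = £228.96

£228.96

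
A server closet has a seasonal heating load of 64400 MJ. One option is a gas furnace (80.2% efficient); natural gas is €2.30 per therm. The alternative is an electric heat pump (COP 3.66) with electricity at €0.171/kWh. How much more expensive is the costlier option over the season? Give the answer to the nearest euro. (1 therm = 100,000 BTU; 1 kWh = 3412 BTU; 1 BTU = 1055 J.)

€915

Heat load = 64400 MJ = 64,400,000,000 J / 1055 = 61,042,654 BTU
Gas: input = 61,042,654 / 0.802 = 76,113,035 BTU = 761.1 therm → 761.1 × €2.30 = €1,750.60
Heat pump: 61,042,654 BTU / 3412 = 17,890 kWh heat; / 3.66 = 4,888 kWh in → × €0.171 = €835.87
Difference = |€1,750.60 − €835.87| = €914.73 ≈ €915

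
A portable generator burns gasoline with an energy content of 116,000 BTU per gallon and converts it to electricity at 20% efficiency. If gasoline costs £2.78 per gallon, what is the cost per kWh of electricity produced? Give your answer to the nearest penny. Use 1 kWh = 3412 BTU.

Electrical output per gallon = 116,000 BTU × 0.20 / 3412 BTU/kWh = 6.8 kWh
Cost per kWh = £2.78 / 6.8 kWh = £0.409

£0.41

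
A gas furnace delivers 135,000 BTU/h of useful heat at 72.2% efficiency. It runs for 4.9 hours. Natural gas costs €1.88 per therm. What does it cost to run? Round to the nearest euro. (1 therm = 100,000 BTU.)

€17

Heat delivered = 135,000 BTU/h × 4.9 h = 661,500 BTU
Gas input = 661,500 / 0.722 = 916,205 BTU
= 916,205 / 100,000 = 9.162 therm
Cost = 9.162 × €1.88/therm = €17.22 ≈ €17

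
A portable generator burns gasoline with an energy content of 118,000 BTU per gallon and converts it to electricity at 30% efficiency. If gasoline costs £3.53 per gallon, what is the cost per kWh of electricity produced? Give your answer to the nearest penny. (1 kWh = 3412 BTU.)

£0.34

Electrical output per gallon = 118,000 BTU × 0.30 / 3412 BTU/kWh = 10.38 kWh
Cost per kWh = £3.53 / 10.38 kWh = £0.340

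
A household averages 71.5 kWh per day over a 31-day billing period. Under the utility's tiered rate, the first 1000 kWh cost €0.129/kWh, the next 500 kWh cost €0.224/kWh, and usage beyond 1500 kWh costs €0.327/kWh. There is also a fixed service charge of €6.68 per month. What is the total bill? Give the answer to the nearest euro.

€482

Usage = 71.5 kWh/day × 31 days = 2216.5 kWh
First 1000 kWh × €0.129 = €129.00
Next 500 kWh × €0.224 = €112.00
Remaining 716.5 kWh × €0.327 = €234.30
Energy charge = €475.30; + service €6.68 = €481.98 ≈ €482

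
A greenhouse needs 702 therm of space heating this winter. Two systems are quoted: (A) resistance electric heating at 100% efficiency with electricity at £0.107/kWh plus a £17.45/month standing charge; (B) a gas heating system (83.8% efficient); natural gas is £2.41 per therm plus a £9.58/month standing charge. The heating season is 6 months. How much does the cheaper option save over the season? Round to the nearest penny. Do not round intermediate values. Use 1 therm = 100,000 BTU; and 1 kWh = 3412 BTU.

£229.81

Heat load = 702 therm × 100,000 = 70,200,000 BTU
Gas: input = 70,200,000 / 0.838 = 83,770,883 BTU = 837.7 therm → 837.7 × £2.41 = £2,018.88; + 6 × £9.58 standing = £2,076.36
Electric: 70,200,000 BTU / 3412 = 20,570 kWh → × £0.107 = £2,201.47; + 6 × £17.45 standing = £2,306.17
Difference = |£2,076.36 − £2,306.17| = £229.81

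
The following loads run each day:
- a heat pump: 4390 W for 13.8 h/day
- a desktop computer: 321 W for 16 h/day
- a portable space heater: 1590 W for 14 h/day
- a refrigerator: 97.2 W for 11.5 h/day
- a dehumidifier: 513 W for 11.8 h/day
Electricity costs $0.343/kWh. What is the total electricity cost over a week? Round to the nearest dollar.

$228

heat pump: 4390 W × 13.8 h × 7 d = 424,074 Wh = 424.1 kWh
desktop computer: 321 W × 16 h × 7 d = 35,952 Wh = 35.95 kWh
portable space heater: 1590 W × 14 h × 7 d = 155,820 Wh = 155.8 kWh
refrigerator: 97.2 W × 11.5 h × 7 d = 7,825 Wh = 7.825 kWh
dehumidifier: 513 W × 11.8 h × 7 d = 42,374 Wh = 42.37 kWh
Total energy = 424.1 + 35.95 + 155.8 + 7.825 + 42.37 = 666 kWh
Cost = 666 kWh × $0.343 = $228.45 ≈ $228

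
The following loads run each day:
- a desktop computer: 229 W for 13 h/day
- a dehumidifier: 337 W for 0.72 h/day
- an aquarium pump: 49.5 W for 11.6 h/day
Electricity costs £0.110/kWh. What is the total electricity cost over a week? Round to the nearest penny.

£2.92

desktop computer: 229 W × 13 h × 7 d = 20,839 Wh = 20.84 kWh
dehumidifier: 337 W × 0.72 h × 7 d = 1,698 Wh = 1.698 kWh
aquarium pump: 49.5 W × 11.6 h × 7 d = 4,019 Wh = 4.019 kWh
Total energy = 20.84 + 1.698 + 4.019 = 26.56 kWh
Cost = 26.56 kWh × £0.110 = £2.92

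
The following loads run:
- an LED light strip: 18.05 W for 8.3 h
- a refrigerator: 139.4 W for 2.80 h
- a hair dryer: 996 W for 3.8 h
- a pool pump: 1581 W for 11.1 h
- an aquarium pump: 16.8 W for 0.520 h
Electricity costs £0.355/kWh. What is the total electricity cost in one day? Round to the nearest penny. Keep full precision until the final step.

£7.77

LED light strip: 18.05 W × 8.3 h = 150 Wh = 0.1498 kWh
refrigerator: 139.4 W × 2.80 h = 390 Wh = 0.3903 kWh
hair dryer: 996 W × 3.8 h = 3,785 Wh = 3.785 kWh
pool pump: 1581 W × 11.1 h = 17,549 Wh = 17.55 kWh
aquarium pump: 16.8 W × 0.520 h = 9 Wh = 0.008736 kWh
Total energy = 0.1498 + 0.3903 + 3.785 + 17.55 + 0.008736 = 21.88 kWh
Cost = 21.88 kWh × £0.355 = £7.77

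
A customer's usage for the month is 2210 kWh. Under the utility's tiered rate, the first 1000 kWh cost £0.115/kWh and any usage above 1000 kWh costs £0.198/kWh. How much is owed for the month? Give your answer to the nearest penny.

First 1000 kWh × £0.115 = £115.00
Remaining 1210 kWh × £0.198 = £239.58
Total = £354.58

£354.58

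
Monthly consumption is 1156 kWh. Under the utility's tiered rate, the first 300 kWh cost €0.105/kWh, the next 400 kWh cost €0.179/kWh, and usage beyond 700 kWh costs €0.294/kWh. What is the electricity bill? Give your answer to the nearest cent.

First 300 kWh × €0.105 = €31.50
Next 400 kWh × €0.179 = €71.60
Remaining 456 kWh × €0.294 = €134.06
Total = €237.16

€237.16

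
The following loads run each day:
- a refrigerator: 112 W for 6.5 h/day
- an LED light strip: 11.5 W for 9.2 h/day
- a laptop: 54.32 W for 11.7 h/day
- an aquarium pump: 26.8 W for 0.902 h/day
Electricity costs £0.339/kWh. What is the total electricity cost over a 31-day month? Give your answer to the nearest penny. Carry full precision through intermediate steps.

refrigerator: 112 W × 6.5 h × 31 d = 22,568 Wh = 22.57 kWh
LED light strip: 11.5 W × 9.2 h × 31 d = 3,280 Wh = 3.28 kWh
laptop: 54.32 W × 11.7 h × 31 d = 19,702 Wh = 19.7 kWh
aquarium pump: 26.8 W × 0.902 h × 31 d = 749 Wh = 0.7494 kWh
Total energy = 22.57 + 3.28 + 19.7 + 0.7494 = 46.3 kWh
Cost = 46.3 kWh × £0.339 = £15.70

£15.70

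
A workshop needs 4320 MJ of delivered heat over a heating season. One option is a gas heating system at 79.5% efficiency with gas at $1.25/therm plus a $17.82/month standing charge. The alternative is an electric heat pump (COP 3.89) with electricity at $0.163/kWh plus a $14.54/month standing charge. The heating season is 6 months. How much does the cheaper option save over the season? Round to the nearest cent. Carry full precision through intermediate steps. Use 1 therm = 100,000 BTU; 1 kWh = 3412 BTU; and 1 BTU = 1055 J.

Heat load = 4320 MJ = 4,320,000,000 J / 1055 = 4,094,787 BTU
Gas: input = 4,094,787 / 0.795 = 5,150,675 BTU = 51.51 therm → 51.51 × $1.25 = $64.38; + 6 × $17.82 standing = $171.30
Heat pump: 4,094,787 BTU / 3412 = 1,200 kWh heat; / 3.89 = 308.5 kWh in → × $0.163 = $50.29; + 6 × $14.54 standing = $137.53
Difference = |$171.30 − $137.53| = $33.78

$33.78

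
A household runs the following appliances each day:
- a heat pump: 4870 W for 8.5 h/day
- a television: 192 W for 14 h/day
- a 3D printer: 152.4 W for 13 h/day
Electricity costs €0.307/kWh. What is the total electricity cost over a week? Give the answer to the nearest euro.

heat pump: 4870 W × 8.5 h × 7 d = 289,765 Wh = 289.8 kWh
television: 192 W × 14 h × 7 d = 18,816 Wh = 18.82 kWh
3D printer: 152.4 W × 13 h × 7 d = 13,868 Wh = 13.87 kWh
Total energy = 289.8 + 18.82 + 13.87 = 322.4 kWh
Cost = 322.4 kWh × €0.307 = €98.99 ≈ €99

€99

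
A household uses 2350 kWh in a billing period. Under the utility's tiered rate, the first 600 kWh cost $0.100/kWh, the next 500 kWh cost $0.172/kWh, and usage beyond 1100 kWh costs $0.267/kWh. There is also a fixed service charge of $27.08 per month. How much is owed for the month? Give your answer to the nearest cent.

First 600 kWh × $0.100 = $60.00
Next 500 kWh × $0.172 = $86.00
Remaining 1250 kWh × $0.267 = $333.75
Energy charge = $479.75; + service $27.08 = $506.83

$506.83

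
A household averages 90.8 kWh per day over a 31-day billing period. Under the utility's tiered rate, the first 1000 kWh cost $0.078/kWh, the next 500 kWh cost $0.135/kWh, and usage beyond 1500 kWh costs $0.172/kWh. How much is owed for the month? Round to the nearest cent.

$371.65

Usage = 90.8 kWh/day × 31 days = 2814.8 kWh
First 1000 kWh × $0.078 = $78.00
Next 500 kWh × $0.135 = $67.50
Remaining 1314.8 kWh × $0.172 = $226.15
Total = $371.65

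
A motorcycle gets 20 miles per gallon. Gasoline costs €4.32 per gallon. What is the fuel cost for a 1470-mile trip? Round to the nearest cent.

€317.52

Fuel = 1470 mi / 20 mpg = 73.5 gal
Cost = 73.5 gal × €4.32/gal = €317.52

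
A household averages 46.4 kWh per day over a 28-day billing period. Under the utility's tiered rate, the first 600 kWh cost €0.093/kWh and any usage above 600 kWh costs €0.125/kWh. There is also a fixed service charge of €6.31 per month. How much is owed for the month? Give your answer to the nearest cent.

€149.51

Usage = 46.4 kWh/day × 28 days = 1299.2 kWh
First 600 kWh × €0.093 = €55.80
Remaining 699.2 kWh × €0.125 = €87.40
Energy charge = €143.20; + service €6.31 = €149.51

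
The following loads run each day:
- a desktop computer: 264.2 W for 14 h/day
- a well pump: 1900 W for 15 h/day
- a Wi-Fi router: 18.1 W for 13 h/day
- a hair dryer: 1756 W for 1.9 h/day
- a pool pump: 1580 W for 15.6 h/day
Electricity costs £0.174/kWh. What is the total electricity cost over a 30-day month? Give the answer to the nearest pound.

desktop computer: 264.2 W × 14 h × 30 d = 110,964 Wh = 111 kWh
well pump: 1900 W × 15 h × 30 d = 855,000 Wh = 855 kWh
Wi-Fi router: 18.1 W × 13 h × 30 d = 7,059 Wh = 7.059 kWh
hair dryer: 1756 W × 1.9 h × 30 d = 100,092 Wh = 100.1 kWh
pool pump: 1580 W × 15.6 h × 30 d = 739,440 Wh = 739.4 kWh
Total energy = 111 + 855 + 7.059 + 100.1 + 739.4 = 1,813 kWh
Cost = 1,813 kWh × £0.174 = £315.38 ≈ £315

£315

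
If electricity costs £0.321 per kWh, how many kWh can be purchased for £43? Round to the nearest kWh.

134 kWh

£43 / £0.321 per kWh = 134 kWh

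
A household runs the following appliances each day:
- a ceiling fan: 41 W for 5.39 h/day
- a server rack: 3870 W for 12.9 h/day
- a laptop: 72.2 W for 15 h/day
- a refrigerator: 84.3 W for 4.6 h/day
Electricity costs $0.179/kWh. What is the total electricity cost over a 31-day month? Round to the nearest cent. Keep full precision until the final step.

$286.41

ceiling fan: 41 W × 5.39 h × 31 d = 6,851 Wh = 6.851 kWh
server rack: 3870 W × 12.9 h × 31 d = 1,547,613 Wh = 1,548 kWh
laptop: 72.2 W × 15 h × 31 d = 33,573 Wh = 33.57 kWh
refrigerator: 84.3 W × 4.6 h × 31 d = 12,021 Wh = 12.02 kWh
Total energy = 6.851 + 1,548 + 33.57 + 12.02 = 1,600 kWh
Cost = 1,600 kWh × $0.179 = $286.41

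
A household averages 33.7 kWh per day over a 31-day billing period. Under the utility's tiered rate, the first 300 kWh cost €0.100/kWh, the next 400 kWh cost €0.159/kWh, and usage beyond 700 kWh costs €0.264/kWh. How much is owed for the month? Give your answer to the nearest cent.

Usage = 33.7 kWh/day × 31 days = 1044.7 kWh
First 300 kWh × €0.100 = €30.00
Next 400 kWh × €0.159 = €63.60
Remaining 344.7 kWh × €0.264 = €91.00
Total = €184.60

€184.60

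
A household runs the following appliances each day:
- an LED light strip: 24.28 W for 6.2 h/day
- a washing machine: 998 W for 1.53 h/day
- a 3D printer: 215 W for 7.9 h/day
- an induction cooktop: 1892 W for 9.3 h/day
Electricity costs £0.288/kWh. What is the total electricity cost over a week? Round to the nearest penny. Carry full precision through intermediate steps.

£42.28

LED light strip: 24.28 W × 6.2 h × 7 d = 1,054 Wh = 1.054 kWh
washing machine: 998 W × 1.53 h × 7 d = 10,689 Wh = 10.69 kWh
3D printer: 215 W × 7.9 h × 7 d = 11,890 Wh = 11.89 kWh
induction cooktop: 1892 W × 9.3 h × 7 d = 123,169 Wh = 123.2 kWh
Total energy = 1.054 + 10.69 + 11.89 + 123.2 = 146.8 kWh
Cost = 146.8 kWh × £0.288 = £42.28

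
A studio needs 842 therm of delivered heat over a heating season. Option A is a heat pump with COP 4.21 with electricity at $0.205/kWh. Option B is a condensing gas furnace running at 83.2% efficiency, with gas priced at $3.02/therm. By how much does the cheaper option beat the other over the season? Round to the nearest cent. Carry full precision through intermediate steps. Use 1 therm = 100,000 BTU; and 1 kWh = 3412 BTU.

$1854.66

Heat load = 842 therm × 100,000 = 84,200,000 BTU
Gas: input = 84,200,000 / 0.832 = 101,201,923 BTU = 1,012 therm → 1,012 × $3.02 = $3,056.30
Heat pump: 84,200,000 BTU / 3412 = 24,680 kWh heat; / 4.21 = 5,862 kWh in → × $0.205 = $1,201.64
Difference = |$3,056.30 − $1,201.64| = $1,854.66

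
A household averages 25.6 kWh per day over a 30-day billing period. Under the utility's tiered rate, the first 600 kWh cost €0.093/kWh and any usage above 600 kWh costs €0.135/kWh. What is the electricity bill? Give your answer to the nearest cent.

€78.48

Usage = 25.6 kWh/day × 30 days = 768 kWh
First 600 kWh × €0.093 = €55.80
Remaining 168 kWh × €0.135 = €22.68
Total = €78.48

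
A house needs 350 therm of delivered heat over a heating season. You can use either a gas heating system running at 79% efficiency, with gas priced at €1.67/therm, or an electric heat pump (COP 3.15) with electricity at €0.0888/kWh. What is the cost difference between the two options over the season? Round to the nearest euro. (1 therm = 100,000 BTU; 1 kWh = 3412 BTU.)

Heat load = 350 therm × 100,000 = 35,000,000 BTU
Gas: input = 35,000,000 / 0.79 = 44,303,797 BTU = 443 therm → 443 × €1.67 = €739.87
Heat pump: 35,000,000 BTU / 3412 = 10,260 kWh heat; / 3.15 = 3,256 kWh in → × €0.0888 = €289.18
Difference = |€739.87 − €289.18| = €450.70 ≈ €451

€451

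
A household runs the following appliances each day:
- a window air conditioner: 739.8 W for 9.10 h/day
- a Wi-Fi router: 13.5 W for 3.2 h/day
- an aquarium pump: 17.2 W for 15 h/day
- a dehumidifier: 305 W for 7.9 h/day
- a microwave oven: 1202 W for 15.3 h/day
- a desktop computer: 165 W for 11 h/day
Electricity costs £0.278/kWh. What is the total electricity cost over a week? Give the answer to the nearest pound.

£58

window air conditioner: 739.8 W × 9.10 h × 7 d = 47,125 Wh = 47.13 kWh
Wi-Fi router: 13.5 W × 3.2 h × 7 d = 302 Wh = 0.3024 kWh
aquarium pump: 17.2 W × 15 h × 7 d = 1,806 Wh = 1.806 kWh
dehumidifier: 305 W × 7.9 h × 7 d = 16,866 Wh = 16.87 kWh
microwave oven: 1202 W × 15.3 h × 7 d = 128,734 Wh = 128.7 kWh
desktop computer: 165 W × 11 h × 7 d = 12,705 Wh = 12.71 kWh
Total energy = 47.13 + 0.3024 + 1.806 + 16.87 + 128.7 + 12.71 = 207.5 kWh
Cost = 207.5 kWh × £0.278 = £57.70 ≈ £58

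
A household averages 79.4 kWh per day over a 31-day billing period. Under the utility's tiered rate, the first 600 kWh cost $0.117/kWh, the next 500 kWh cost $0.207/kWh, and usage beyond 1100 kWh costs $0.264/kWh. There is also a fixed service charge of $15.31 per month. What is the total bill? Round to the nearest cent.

Usage = 79.4 kWh/day × 31 days = 2461.4 kWh
First 600 kWh × $0.117 = $70.20
Next 500 kWh × $0.207 = $103.50
Remaining 1361.4 kWh × $0.264 = $359.41
Energy charge = $533.11; + service $15.31 = $548.42

$548.42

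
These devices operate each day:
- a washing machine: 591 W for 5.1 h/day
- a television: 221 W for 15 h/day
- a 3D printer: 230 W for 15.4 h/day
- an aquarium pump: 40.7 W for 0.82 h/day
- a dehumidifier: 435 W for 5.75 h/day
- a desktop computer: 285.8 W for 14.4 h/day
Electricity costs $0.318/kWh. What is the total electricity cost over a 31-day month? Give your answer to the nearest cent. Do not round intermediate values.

$162.87

washing machine: 591 W × 5.1 h × 31 d = 93,437 Wh = 93.44 kWh
television: 221 W × 15 h × 31 d = 102,765 Wh = 102.8 kWh
3D printer: 230 W × 15.4 h × 31 d = 109,802 Wh = 109.8 kWh
aquarium pump: 40.7 W × 0.82 h × 31 d = 1,035 Wh = 1.035 kWh
dehumidifier: 435 W × 5.75 h × 31 d = 77,539 Wh = 77.54 kWh
desktop computer: 285.8 W × 14.4 h × 31 d = 127,581 Wh = 127.6 kWh
Total energy = 93.44 + 102.8 + 109.8 + 1.035 + 77.54 + 127.6 = 512.2 kWh
Cost = 512.2 kWh × $0.318 = $162.87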